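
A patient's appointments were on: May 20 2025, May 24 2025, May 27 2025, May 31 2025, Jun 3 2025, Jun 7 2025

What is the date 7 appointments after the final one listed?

Every event lands on a Tuesday or Saturday (gaps cycle 4, 3, 4, 3, 4).
So the schedule is: every Tuesday and Saturday.
Next Tuesday: Jun 10 2025.
The following Saturday is Jun 14 2025.
Next Tuesday: Jun 17 2025.
Next Saturday: Jun 21 2025.
The following Tuesday is Jun 24 2025.
The following Saturday is Jun 28 2025.
Next Tuesday: Jul 1 2025.

Jul 1 2025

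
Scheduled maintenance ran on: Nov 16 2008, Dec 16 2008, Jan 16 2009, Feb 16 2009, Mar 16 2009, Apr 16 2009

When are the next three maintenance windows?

The day-of-month is always 16 (30, 31, 31, 28, 31 days between events).
So this recurs on the 16th of each month.
Next: May 2009 → May 16 2009.
June 2009: Jun 16 2009.
July 2009: Jul 16 2009.

May 16 2009, Jun 16 2009, Jul 16 2009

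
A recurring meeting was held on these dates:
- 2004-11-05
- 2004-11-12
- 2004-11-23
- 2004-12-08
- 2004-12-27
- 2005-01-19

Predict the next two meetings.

Gaps: 7, 11, 15, 19, 23 days — each gap is 4 larger than the previous one.
Next gap: 27 days. 2005-01-19 + 27 days = 2005-02-15.
Next gap: 31 days. 2005-02-15 + 31 days = 2005-03-18.

2005-02-15, 2005-03-18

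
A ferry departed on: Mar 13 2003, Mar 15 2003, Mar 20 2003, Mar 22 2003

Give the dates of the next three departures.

Mar 27 2003, Mar 29 2003, Apr 3 2003

Gaps: 2, 5, 2 days — not constant, but cyclic with period 2.
The events fall on every Thursday and Saturday.
Next Thursday: Mar 27 2003.
The following Saturday is Mar 29 2003.
Next Thursday: Apr 3 2003.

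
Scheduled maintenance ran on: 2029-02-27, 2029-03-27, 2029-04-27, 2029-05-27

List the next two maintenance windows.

Gaps: 28, 31, 30 days — not constant. Every event is on the 27th of the month.
Pattern: the 27th of each month.
June 2029: 2029-06-27.
July 2029: 2029-07-27.

2029-06-27, 2029-07-27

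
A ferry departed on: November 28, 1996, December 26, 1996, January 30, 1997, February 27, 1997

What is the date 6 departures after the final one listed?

These are Thursdays with 28, 35, 28-day gaps.
Each is the final Thursday of its month — January 30, 1997 is past the 28th, so '4th Thursday' doesn't fit.
March 1997 ends with Thursday March 27, 1997.
April 1997 ends with Thursday April 24, 1997.
Last Thursday of May 1997: May 29, 1997.
Last Thursday of June 1997: June 26, 1997.
Last Thursday of July 1997: July 31, 1997.
Last Thursday of August 1997: August 28, 1997.

August 28, 1997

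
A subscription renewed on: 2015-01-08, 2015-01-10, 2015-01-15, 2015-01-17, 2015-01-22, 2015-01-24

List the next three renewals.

The gap pattern 2, 5, 2, 5, 2 repeats every 2 events.
These are the Thursdays and Saturdays of each week.
The following Thursday is 2015-01-29.
The following Saturday is 2015-01-31.
The following Thursday is 2015-02-05.

2015-01-29, 2015-01-31, 2015-02-05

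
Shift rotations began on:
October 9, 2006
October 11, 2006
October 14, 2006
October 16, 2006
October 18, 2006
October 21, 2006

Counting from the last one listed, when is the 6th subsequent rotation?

The gap pattern 2, 3, 2, 2, 3 repeats every 3 events.
These are the Mondays, Wednesdays and Saturdays of each week.
The following Monday is October 23, 2006.
The following Wednesday is October 25, 2006.
The following Saturday is October 28, 2006.
The following Monday is October 30, 2006.
Next Wednesday: November 1, 2006.
Next Saturday: November 4, 2006.

November 4, 2006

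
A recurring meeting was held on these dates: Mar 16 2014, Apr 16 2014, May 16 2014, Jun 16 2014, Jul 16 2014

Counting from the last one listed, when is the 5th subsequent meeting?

Dec 16 2014

Each date is the 16th; the gaps (31, 30, 31, 30) track the month lengths.
The rule is the 16th of each month.
Next: August 2014 → Aug 16 2014.
September 2014: Sep 16 2014.
October 2014: Oct 16 2014.
Next: November 2014 → Nov 16 2014.
Next: December 2014 → Dec 16 2014.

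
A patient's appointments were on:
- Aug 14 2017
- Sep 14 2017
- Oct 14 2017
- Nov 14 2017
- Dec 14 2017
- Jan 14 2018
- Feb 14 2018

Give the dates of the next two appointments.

Mar 14 2018, Apr 14 2018

Gaps: 31, 30, 31, 30, 31, 31 days — not constant. Every event is on the 14th of the month.
Pattern: the 14th of each month.
March 2018: Mar 14 2018.
Next: April 2018 → Apr 14 2018.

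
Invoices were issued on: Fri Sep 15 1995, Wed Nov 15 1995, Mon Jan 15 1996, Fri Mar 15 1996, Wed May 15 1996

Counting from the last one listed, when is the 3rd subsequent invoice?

Gaps: 61, 61, 60, 61 days — not constant. Every event is on the 15th of the month.
Pattern: the 15th of every 2 months.
Next: July 1996 → Mon Jul 15 1996.
Next: September 1996 → Sun Sep 15 1996.
November 1996: Fri Nov 15 1996.

Fri Nov 15 1996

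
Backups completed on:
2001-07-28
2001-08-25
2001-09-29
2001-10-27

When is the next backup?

All Saturdays; the gaps (28, 35, 28) vary with month length.
This is the last Saturday of each month.
Last Saturday of November 2001: 2001-11-24.

2001-11-24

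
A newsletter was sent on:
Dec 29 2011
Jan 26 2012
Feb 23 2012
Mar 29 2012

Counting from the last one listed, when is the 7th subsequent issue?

These are Thursdays with 28, 28, 35-day gaps.
Each is the final Thursday of its month — Dec 29 2011 is past the 28th, so '4th Thursday' doesn't fit.
Last Thursday of April 2012: Apr 26 2012.
May 2012 ends with Thursday May 31 2012.
June 2012 ends with Thursday Jun 28 2012.
July 2012 ends with Thursday Jul 26 2012.
Last Thursday of August 2012: Aug 30 2012.
September 2012 ends with Thursday Sep 27 2012.
October 2012 ends with Thursday Oct 25 2012.

Oct 25 2012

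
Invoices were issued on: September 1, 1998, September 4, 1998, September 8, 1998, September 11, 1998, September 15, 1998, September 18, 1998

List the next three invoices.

The gap pattern 3, 4, 3, 4, 3 repeats every 2 events.
These are the Tuesdays and Fridays of each week.
Next Tuesday: September 22, 1998.
The following Friday is September 25, 1998.
Next Tuesday: September 29, 1998.

September 22, 1998; September 25, 1998; September 29, 1998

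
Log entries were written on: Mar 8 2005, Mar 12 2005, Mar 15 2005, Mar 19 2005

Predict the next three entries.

Every event lands on a Tuesday or Saturday (gaps cycle 4, 3, 4).
So the schedule is: every Tuesday and Saturday.
The following Tuesday is Mar 22 2005.
The following Saturday is Mar 26 2005.
The following Tuesday is Mar 29 2005.

Mar 22 2005, Mar 26 2005, Mar 29 2005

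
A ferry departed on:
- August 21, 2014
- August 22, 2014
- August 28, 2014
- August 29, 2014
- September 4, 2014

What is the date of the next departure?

Gaps: 1, 6, 1, 6 days — not constant, but cyclic with period 2.
The events fall on every Thursday and Friday.
The following Friday is September 5, 2014.

September 5, 2014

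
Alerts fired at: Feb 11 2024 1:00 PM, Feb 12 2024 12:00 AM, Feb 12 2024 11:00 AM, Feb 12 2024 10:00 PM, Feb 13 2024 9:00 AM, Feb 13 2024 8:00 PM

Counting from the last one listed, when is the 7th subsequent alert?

Feb 17 2024 1:00 AM

Spacing: 11, 11, 11, 11, 11 h — constant 11 h.
Feb 13 2024 8:00 PM + 11 h = Feb 14 2024 7:00 AM.
Feb 14 2024 7:00 AM + 11 h = Feb 14 2024 6:00 PM.
Feb 14 2024 6:00 PM + 11 h = Feb 15 2024 5:00 AM.
Feb 15 2024 5:00 AM + 11 h = Feb 15 2024 4:00 PM.
Feb 15 2024 4:00 PM + 11 h = Feb 16 2024 3:00 AM.
Feb 16 2024 3:00 AM + 11 h = Feb 16 2024 2:00 PM.
Feb 16 2024 2:00 PM + 11 h = Feb 17 2024 1:00 AM.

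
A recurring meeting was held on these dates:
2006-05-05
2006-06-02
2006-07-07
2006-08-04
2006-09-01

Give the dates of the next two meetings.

2006-10-06, 2006-11-03

Gaps: 28, 35, 28, 28 days — a mix of 28 and 35. Every date is a Friday.
Each is the 1st Friday of its month.
1st Friday of October 2006: 2006-10-06.
November 2006 — 1st Friday is 2006-11-03.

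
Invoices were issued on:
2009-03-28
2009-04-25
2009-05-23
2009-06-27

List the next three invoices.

2009-07-25, 2009-08-22, 2009-09-26

Gaps: 28, 28, 35 days — a mix of 28 and 35. Every date is a Saturday.
Each is the 4th Saturday of its month.
July 2009 — 4th Saturday is 2009-07-25.
4th Saturday of August 2009: 2009-08-22.
4th Saturday of September 2009: 2009-09-26.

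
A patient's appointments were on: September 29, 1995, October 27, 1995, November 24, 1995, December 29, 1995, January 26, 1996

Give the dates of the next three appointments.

February 23, 1996; March 29, 1996; April 26, 1996

These are Fridays with 28, 28, 35, 28-day gaps.
Each is the final Friday of its month — September 29, 1995 is past the 28th, so '4th Friday' doesn't fit.
Last Friday of February 1996: February 23, 1996.
March 1996 ends with Friday March 29, 1996.
April 1996 ends with Friday April 26, 1996.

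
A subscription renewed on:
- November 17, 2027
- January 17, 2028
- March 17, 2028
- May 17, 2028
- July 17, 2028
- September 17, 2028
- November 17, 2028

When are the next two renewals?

January 17, 2029; March 17, 2029

Gaps: 61, 60, 61, 61, 62, 61 days — not constant. Every event is on the 17th of the month.
Pattern: the 17th of every 2 months.
January 2029: January 17, 2029.
Next: March 2029 → March 17, 2029.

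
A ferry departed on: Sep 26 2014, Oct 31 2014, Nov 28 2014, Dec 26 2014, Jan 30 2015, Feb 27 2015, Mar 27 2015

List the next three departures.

Every date is a Friday; gaps 35, 28, 28, 35, 28, 28 days.
Each is the last Friday of its month (at least one falls on the 29th or later, ruling out '4th Friday').
April 2015 ends with Friday Apr 24 2015.
May 2015 ends with Friday May 29 2015.
Last Friday of June 2015: Jun 26 2015.

Apr 24 2015, May 29 2015, Jun 26 2015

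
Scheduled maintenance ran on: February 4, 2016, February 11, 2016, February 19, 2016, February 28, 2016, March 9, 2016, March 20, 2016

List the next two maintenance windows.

Intervals are 7, 8, 9, 10, 11 days — an arithmetic progression with common difference 1.
Next gap: 12 days. March 20, 2016 + 12 days = April 1, 2016.
Next gap: 13 days. April 1, 2016 + 13 days = April 14, 2016.

April 1, 2016; April 14, 2016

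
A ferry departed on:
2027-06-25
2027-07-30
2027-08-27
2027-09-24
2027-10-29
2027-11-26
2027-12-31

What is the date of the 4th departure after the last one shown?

2028-04-28

These are Fridays with 35, 28, 28, 35, 28, 35-day gaps.
Each is the final Friday of its month — 2027-07-30 is past the 28th, so '4th Friday' doesn't fit.
Last Friday of January 2028: 2028-01-28.
Last Friday of February 2028: 2028-02-25.
Last Friday of March 2028: 2028-03-31.
Last Friday of April 2028: 2028-04-28.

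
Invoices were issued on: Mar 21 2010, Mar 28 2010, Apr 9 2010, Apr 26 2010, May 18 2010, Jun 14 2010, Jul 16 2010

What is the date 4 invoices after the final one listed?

Intervals are 7, 12, 17, 22, 27, 32 days — an arithmetic progression with common difference 5.
Next gap: 37 days. Jul 16 2010 + 37 days = Aug 22 2010.
Next gap: 42 days. Aug 22 2010 + 42 days = Oct 3 2010.
Next gap: 47 days. Oct 3 2010 + 47 days = Nov 19 2010.
Next gap: 52 days. Nov 19 2010 + 52 days = Jan 10 2011.

Jan 10 2011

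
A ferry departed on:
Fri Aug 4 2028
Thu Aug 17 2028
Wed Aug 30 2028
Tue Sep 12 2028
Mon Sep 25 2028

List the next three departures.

Gaps between consecutive events: 13, 13, 13, 13 days — a constant 13-day interval.
Mon Sep 25 2028 + 13 days = Sun Oct 8 2028.
Sun Oct 8 2028 + 13 days = Sat Oct 21 2028.
Sat Oct 21 2028 + 13 days = Fri Nov 3 2028.

Sun Oct 8 2028, Sat Oct 21 2028, Fri Nov 3 2028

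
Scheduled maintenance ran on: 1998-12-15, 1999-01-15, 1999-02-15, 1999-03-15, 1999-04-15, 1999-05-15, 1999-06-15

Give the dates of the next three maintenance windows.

Gaps: 31, 31, 28, 31, 30, 31 days — not constant. Every event is on the 15th of the month.
Pattern: the 15th of each month.
July 1999: 1999-07-15.
Next: August 1999 → 1999-08-15.
September 1999: 1999-09-15.

1999-07-15, 1999-08-15, 1999-09-15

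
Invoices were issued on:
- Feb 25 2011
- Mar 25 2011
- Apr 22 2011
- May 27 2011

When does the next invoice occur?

These are Fridays at 28- or 35-day spacing (28, 28, 35).
The pattern: 4th Friday of the month.
4th Friday of June 2011: Jun 24 2011.

Jun 24 2011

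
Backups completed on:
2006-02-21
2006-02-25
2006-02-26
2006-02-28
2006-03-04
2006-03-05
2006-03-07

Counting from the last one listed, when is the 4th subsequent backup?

The gap pattern 4, 1, 2, 4, 1, 2 repeats every 3 events.
These are the Tuesdays, Saturdays and Sundays of each week.
The following Saturday is 2006-03-11.
Next Sunday: 2006-03-12.
Next Tuesday: 2006-03-14.
Next Saturday: 2006-03-18.

2006-03-18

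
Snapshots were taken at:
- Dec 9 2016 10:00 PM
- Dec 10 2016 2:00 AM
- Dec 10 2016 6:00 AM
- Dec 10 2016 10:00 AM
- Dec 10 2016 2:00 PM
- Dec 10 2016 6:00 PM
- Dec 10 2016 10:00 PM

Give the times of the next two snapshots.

The interval is a steady 4 hours (4, 4, 4, 4, 4, 4).
Dec 10 2016 10:00 PM + 4 h = Dec 11 2016 2:00 AM.
Dec 11 2016 2:00 AM + 4 h = Dec 11 2016 6:00 AM.

Dec 11 2016 2:00 AM, Dec 11 2016 6:00 AM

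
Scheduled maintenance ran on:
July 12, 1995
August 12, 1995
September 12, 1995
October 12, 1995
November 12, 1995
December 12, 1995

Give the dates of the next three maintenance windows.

Gaps: 31, 31, 30, 31, 30 days — not constant. Every event is on the 12th of the month.
Pattern: the 12th of each month.
January 1996: January 12, 1996.
February 1996: February 12, 1996.
March 1996: March 12, 1996.

January 12, 1996; February 12, 1996; March 12, 1996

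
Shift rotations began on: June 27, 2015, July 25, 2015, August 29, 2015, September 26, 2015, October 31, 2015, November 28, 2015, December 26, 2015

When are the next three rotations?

January 30, 2016; February 27, 2016; March 26, 2016

All Saturdays; the gaps (28, 35, 28, 35, 28, 28) vary with month length.
This is the last Saturday of each month.
Last Saturday of January 2016: January 30, 2016.
Last Saturday of February 2016: February 27, 2016.
Last Saturday of March 2016: March 26, 2016.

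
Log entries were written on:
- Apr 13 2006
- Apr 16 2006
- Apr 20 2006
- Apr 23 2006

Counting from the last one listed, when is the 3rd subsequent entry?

May 4 2006

The gap pattern 3, 4, 3 repeats every 2 events.
These are the Thursdays and Sundays of each week.
Next Thursday: Apr 27 2006.
The following Sunday is Apr 30 2006.
Next Thursday: May 4 2006.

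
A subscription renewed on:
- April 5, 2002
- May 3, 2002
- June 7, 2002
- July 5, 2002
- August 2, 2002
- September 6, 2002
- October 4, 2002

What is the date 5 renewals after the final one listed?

All dates are Fridays, 28, 35, 28, 28, 35, 28 days apart.
Specifically, the 1st Friday of each month.
1st Friday of November 2002: November 1, 2002.
December 2002 — 1st Friday is December 6, 2002.
January 2003 — 1st Friday is January 3, 2003.
February 2003 — 1st Friday is February 7, 2003.
1st Friday of March 2003: March 7, 2003.

March 7, 2003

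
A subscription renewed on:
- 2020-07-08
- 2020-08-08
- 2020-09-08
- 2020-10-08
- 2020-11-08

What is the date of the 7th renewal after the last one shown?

The day-of-month is always 8 (31, 31, 30, 31 days between events).
So this recurs on the 8th of each month.
Next: December 2020 → 2020-12-08.
January 2021: 2021-01-08.
February 2021: 2021-02-08.
Next: March 2021 → 2021-03-08.
April 2021: 2021-04-08.
Next: May 2021 → 2021-05-08.
June 2021: 2021-06-08.

2021-06-08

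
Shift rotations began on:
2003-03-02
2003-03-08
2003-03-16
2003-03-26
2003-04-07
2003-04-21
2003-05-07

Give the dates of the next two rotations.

The spacing grows by 2 each time: 6, 8, 10, 12, 14, 16 days.
Next gap: 18 days. 2003-05-07 + 18 days = 2003-05-25.
Next gap: 20 days. 2003-05-25 + 20 days = 2003-06-14.

2003-05-25, 2003-06-14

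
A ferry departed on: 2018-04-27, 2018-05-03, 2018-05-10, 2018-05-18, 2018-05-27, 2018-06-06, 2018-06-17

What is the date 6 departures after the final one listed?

Intervals are 6, 7, 8, 9, 10, 11 days — an arithmetic progression with common difference 1.
Next gap: 12 days. 2018-06-17 + 12 days = 2018-06-29.
Next gap: 13 days. 2018-06-29 + 13 days = 2018-07-12.
Next gap: 14 days. 2018-07-12 + 14 days = 2018-07-26.
Next gap: 15 days. 2018-07-26 + 15 days = 2018-08-10.
Next gap: 16 days. 2018-08-10 + 16 days = 2018-08-26.
Next gap: 17 days. 2018-08-26 + 17 days = 2018-09-12.

2018-09-12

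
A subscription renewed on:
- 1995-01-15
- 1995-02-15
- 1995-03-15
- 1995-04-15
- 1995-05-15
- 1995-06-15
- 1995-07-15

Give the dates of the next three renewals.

Gaps: 31, 28, 31, 30, 31, 30 days — not constant. Every event is on the 15th of the month.
Pattern: the 15th of each month.
August 1995: 1995-08-15.
Next: September 1995 → 1995-09-15.
October 1995: 1995-10-15.

1995-08-15, 1995-09-15, 1995-10-15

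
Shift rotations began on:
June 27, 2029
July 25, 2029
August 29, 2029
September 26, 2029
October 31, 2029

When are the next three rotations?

Every date is a Wednesday; gaps 28, 35, 28, 35 days.
Each is the last Wednesday of its month (at least one falls on the 29th or later, ruling out '4th Wednesday').
Last Wednesday of November 2029: November 28, 2029.
December 2029 ends with Wednesday December 26, 2029.
January 2030 ends with Wednesday January 30, 2030.

November 28, 2029; December 26, 2029; January 30, 2030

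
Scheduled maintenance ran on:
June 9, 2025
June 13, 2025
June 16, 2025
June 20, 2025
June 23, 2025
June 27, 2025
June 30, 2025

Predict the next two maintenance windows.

July 4, 2025; July 7, 2025

Every event lands on a Monday or Friday (gaps cycle 4, 3, 4, 3, 4, 3).
So the schedule is: every Monday and Friday.
The following Friday is July 4, 2025.
The following Monday is July 7, 2025.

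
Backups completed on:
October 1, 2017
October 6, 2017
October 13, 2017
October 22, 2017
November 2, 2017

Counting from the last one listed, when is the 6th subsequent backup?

Intervals are 5, 7, 9, 11 days — an arithmetic progression with common difference 2.
Next gap: 13 days. November 2, 2017 + 13 days = November 15, 2017.
Next gap: 15 days. November 15, 2017 + 15 days = November 30, 2017.
Next gap: 17 days. November 30, 2017 + 17 days = December 17, 2017.
Next gap: 19 days. December 17, 2017 + 19 days = January 5, 2018.
Next gap: 21 days. January 5, 2018 + 21 days = January 26, 2018.
Next gap: 23 days. January 26, 2018 + 23 days = February 18, 2018.

February 18, 2018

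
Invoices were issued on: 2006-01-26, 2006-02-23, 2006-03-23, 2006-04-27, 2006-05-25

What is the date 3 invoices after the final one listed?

All dates are Thursdays, 28, 28, 35, 28 days apart.
Specifically, the 4th Thursday of each month.
June 2006 — 4th Thursday is 2006-06-22.
July 2006 — 4th Thursday is 2006-07-27.
August 2006 — 4th Thursday is 2006-08-24.

2006-08-24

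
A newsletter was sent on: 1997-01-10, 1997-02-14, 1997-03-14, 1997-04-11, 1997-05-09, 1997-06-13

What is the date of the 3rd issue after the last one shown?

1997-09-12

Gaps: 35, 28, 28, 28, 35 days — a mix of 28 and 35. Every date is a Friday.
Each is the 2nd Friday of its month.
2nd Friday of July 1997: 1997-07-11.
2nd Friday of August 1997: 1997-08-08.
2nd Friday of September 1997: 1997-09-12.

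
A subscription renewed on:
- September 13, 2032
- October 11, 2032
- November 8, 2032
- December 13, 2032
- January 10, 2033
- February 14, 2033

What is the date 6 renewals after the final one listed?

Gaps: 28, 28, 35, 28, 35 days — a mix of 28 and 35. Every date is a Monday.
Each is the 2nd Monday of its month.
March 2033 — 2nd Monday is March 14, 2033.
April 2033 — 2nd Monday is April 11, 2033.
May 2033 — 2nd Monday is May 9, 2033.
2nd Monday of June 2033: June 13, 2033.
July 2033 — 2nd Monday is July 11, 2033.
August 2033 — 2nd Monday is August 8, 2033.

August 8, 2033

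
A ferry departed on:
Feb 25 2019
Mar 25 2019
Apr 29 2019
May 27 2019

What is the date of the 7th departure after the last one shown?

These are Mondays with 28, 35, 28-day gaps.
Each is the final Monday of its month — Apr 29 2019 is past the 28th, so '4th Monday' doesn't fit.
Last Monday of June 2019: Jun 24 2019.
Last Monday of July 2019: Jul 29 2019.
Last Monday of August 2019: Aug 26 2019.
Last Monday of September 2019: Sep 30 2019.
October 2019 ends with Monday Oct 28 2019.
Last Monday of November 2019: Nov 25 2019.
Last Monday of December 2019: Dec 30 2019.

Dec 30 2019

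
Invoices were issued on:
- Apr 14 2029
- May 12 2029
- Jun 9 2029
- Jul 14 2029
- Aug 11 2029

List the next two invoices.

Sep 8 2029, Oct 13 2029

Gaps: 28, 28, 35, 28 days — a mix of 28 and 35. Every date is a Saturday.
Each is the 2nd Saturday of its month.
September 2029 — 2nd Saturday is Sep 8 2029.
2nd Saturday of October 2029: Oct 13 2029.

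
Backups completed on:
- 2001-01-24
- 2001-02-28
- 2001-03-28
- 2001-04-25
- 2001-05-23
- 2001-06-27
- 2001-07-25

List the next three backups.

These are Wednesdays at 28- or 35-day spacing (35, 28, 28, 28, 35, 28).
The pattern: 4th Wednesday of the month.
4th Wednesday of August 2001: 2001-08-22.
4th Wednesday of September 2001: 2001-09-26.
4th Wednesday of October 2001: 2001-10-24.

2001-08-22, 2001-09-26, 2001-10-24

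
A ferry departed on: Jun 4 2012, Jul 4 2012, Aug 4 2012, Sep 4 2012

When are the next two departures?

Each date is the 4th; the gaps (30, 31, 31) track the month lengths.
The rule is the 4th of each month.
Next: October 2012 → Oct 4 2012.
November 2012: Nov 4 2012.

Oct 4 2012, Nov 4 2012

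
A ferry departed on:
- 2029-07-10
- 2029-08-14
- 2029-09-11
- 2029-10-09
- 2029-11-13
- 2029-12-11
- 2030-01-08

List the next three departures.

2030-02-12, 2030-03-12, 2030-04-09

These are Tuesdays at 28- or 35-day spacing (35, 28, 28, 35, 28, 28).
The pattern: 2nd Tuesday of the month.
2nd Tuesday of February 2030: 2030-02-12.
March 2030 — 2nd Tuesday is 2030-03-12.
2nd Tuesday of April 2030: 2030-04-09.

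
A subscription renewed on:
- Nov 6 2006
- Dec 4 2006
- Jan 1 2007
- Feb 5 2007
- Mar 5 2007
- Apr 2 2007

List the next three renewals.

Gaps: 28, 28, 35, 28, 28 days — a mix of 28 and 35. Every date is a Monday.
Each is the 1st Monday of its month.
1st Monday of May 2007: May 7 2007.
1st Monday of June 2007: Jun 4 2007.
July 2007 — 1st Monday is Jul 2 2007.

May 7 2007, Jun 4 2007, Jul 2 2007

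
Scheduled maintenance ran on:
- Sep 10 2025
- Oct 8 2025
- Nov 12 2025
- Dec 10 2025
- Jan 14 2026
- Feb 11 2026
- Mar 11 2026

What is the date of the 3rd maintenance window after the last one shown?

Gaps: 28, 35, 28, 35, 28, 28 days — a mix of 28 and 35. Every date is a Wednesday.
Each is the 2nd Wednesday of its month.
April 2026 — 2nd Wednesday is Apr 8 2026.
May 2026 — 2nd Wednesday is May 13 2026.
June 2026 — 2nd Wednesday is Jun 10 2026.

Jun 10 2026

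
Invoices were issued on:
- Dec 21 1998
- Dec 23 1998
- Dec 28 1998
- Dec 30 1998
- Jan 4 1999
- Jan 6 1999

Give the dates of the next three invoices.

Jan 11 1999, Jan 13 1999, Jan 18 1999

Every event lands on a Monday or Wednesday (gaps cycle 2, 5, 2, 5, 2).
So the schedule is: every Monday and Wednesday.
The following Monday is Jan 11 1999.
Next Wednesday: Jan 13 1999.
Next Monday: Jan 18 1999.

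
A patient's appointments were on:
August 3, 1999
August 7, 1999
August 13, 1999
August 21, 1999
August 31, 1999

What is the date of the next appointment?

Gaps: 4, 6, 8, 10 days — each gap is 2 larger than the previous one.
Next gap: 12 days. August 31, 1999 + 12 days = September 12, 1999.

September 12, 1999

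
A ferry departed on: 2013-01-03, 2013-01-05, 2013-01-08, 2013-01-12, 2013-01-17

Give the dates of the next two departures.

Intervals are 2, 3, 4, 5 days — an arithmetic progression with common difference 1.
Next gap: 6 days. 2013-01-17 + 6 days = 2013-01-23.
Next gap: 7 days. 2013-01-23 + 7 days = 2013-01-30.

2013-01-23, 2013-01-30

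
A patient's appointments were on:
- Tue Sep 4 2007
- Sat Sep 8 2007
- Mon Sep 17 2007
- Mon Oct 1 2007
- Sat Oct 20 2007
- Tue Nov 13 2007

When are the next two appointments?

Wed Dec 12 2007, Tue Jan 15 2008

Gaps: 4, 9, 14, 19, 24 days — each gap is 5 larger than the previous one.
Next gap: 29 days. Tue Nov 13 2007 + 29 days = Wed Dec 12 2007.
Next gap: 34 days. Wed Dec 12 2007 + 34 days = Tue Jan 15 2008.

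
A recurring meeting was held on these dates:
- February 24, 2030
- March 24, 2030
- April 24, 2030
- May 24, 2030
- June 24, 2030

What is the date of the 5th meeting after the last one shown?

November 24, 2030

The day-of-month is always 24 (28, 31, 30, 31 days between events).
So this recurs on the 24th of each month.
Next: July 2030 → July 24, 2030.
Next: August 2030 → August 24, 2030.
Next: September 2030 → September 24, 2030.
Next: October 2030 → October 24, 2030.
November 2030: November 24, 2030.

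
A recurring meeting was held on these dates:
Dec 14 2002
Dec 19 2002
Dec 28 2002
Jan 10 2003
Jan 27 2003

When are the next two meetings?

Feb 17 2003, Mar 14 2003

Gaps: 5, 9, 13, 17 days — each gap is 4 larger than the previous one.
Next gap: 21 days. Jan 27 2003 + 21 days = Feb 17 2003.
Next gap: 25 days. Feb 17 2003 + 25 days = Mar 14 2003.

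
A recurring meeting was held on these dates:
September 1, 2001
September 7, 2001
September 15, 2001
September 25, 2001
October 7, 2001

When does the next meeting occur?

October 21, 2001

Intervals are 6, 8, 10, 12 days — an arithmetic progression with common difference 2.
Next gap: 14 days. October 7, 2001 + 14 days = October 21, 2001.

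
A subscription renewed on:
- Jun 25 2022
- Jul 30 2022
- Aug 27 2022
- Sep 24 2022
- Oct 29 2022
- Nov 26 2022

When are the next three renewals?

Dec 31 2022, Jan 28 2023, Feb 25 2023

Every date is a Saturday; gaps 35, 28, 28, 35, 28 days.
Each is the last Saturday of its month (at least one falls on the 29th or later, ruling out '4th Saturday').
Last Saturday of December 2022: Dec 31 2022.
January 2023 ends with Saturday Jan 28 2023.
February 2023 ends with Saturday Feb 25 2023.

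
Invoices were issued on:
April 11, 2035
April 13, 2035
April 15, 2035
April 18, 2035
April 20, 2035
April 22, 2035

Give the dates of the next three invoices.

April 25, 2035; April 27, 2035; April 29, 2035

Every event lands on a Wednesday or Friday or Sunday (gaps cycle 2, 2, 3, 2, 2).
So the schedule is: every Wednesday, Friday and Sunday.
Next Wednesday: April 25, 2035.
Next Friday: April 27, 2035.
The following Sunday is April 29, 2035.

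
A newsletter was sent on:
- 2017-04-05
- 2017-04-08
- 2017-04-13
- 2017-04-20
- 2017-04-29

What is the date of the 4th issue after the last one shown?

2017-06-24

The spacing grows by 2 each time: 3, 5, 7, 9 days.
Next gap: 11 days. 2017-04-29 + 11 days = 2017-05-10.
Next gap: 13 days. 2017-05-10 + 13 days = 2017-05-23.
Next gap: 15 days. 2017-05-23 + 15 days = 2017-06-07.
Next gap: 17 days. 2017-06-07 + 17 days = 2017-06-24.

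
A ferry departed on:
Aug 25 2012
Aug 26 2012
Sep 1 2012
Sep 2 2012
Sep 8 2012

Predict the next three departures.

Gaps: 1, 6, 1, 6 days — not constant, but cyclic with period 2.
The events fall on every Saturday and Sunday.
The following Sunday is Sep 9 2012.
Next Saturday: Sep 15 2012.
Next Sunday: Sep 16 2012.

Sep 9 2012, Sep 15 2012, Sep 16 2012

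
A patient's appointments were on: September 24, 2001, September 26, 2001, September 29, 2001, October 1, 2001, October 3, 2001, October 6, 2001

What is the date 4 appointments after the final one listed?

The gap pattern 2, 3, 2, 2, 3 repeats every 3 events.
These are the Mondays, Wednesdays and Saturdays of each week.
The following Monday is October 8, 2001.
The following Wednesday is October 10, 2001.
Next Saturday: October 13, 2001.
Next Monday: October 15, 2001.

October 15, 2001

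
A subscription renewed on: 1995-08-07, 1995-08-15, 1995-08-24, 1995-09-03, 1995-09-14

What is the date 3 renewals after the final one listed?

Gaps: 8, 9, 10, 11 days — each gap is 1 larger than the previous one.
Next gap: 12 days. 1995-09-14 + 12 days = 1995-09-26.
Next gap: 13 days. 1995-09-26 + 13 days = 1995-10-09.
Next gap: 14 days. 1995-10-09 + 14 days = 1995-10-23.

1995-10-23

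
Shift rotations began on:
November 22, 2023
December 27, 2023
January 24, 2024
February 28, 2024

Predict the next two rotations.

These are Wednesdays at 28- or 35-day spacing (35, 28, 35).
The pattern: 4th Wednesday of the month.
March 2024 — 4th Wednesday is March 27, 2024.
4th Wednesday of April 2024: April 24, 2024.

March 27, 2024; April 24, 2024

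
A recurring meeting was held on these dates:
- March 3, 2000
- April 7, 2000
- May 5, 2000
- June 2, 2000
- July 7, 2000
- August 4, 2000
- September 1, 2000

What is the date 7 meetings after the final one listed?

April 6, 2001

All dates are Fridays, 35, 28, 28, 35, 28, 28 days apart.
Specifically, the 1st Friday of each month.
October 2000 — 1st Friday is October 6, 2000.
November 2000 — 1st Friday is November 3, 2000.
1st Friday of December 2000: December 1, 2000.
1st Friday of January 2001: January 5, 2001.
February 2001 — 1st Friday is February 2, 2001.
1st Friday of March 2001: March 2, 2001.
April 2001 — 1st Friday is April 6, 2001.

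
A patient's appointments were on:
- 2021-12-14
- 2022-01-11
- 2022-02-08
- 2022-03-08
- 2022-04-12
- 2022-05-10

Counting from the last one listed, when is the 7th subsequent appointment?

2022-12-13

All dates are Tuesdays, 28, 28, 28, 35, 28 days apart.
Specifically, the 2nd Tuesday of each month.
2nd Tuesday of June 2022: 2022-06-14.
July 2022 — 2nd Tuesday is 2022-07-12.
August 2022 — 2nd Tuesday is 2022-08-09.
2nd Tuesday of September 2022: 2022-09-13.
October 2022 — 2nd Tuesday is 2022-10-11.
November 2022 — 2nd Tuesday is 2022-11-08.
2nd Tuesday of December 2022: 2022-12-13.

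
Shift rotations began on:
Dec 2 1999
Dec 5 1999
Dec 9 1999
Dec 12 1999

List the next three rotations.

Gaps: 3, 4, 3 days — not constant, but cyclic with period 2.
The events fall on every Thursday and Sunday.
Next Thursday: Dec 16 1999.
The following Sunday is Dec 19 1999.
The following Thursday is Dec 23 1999.

Dec 16 1999, Dec 19 1999, Dec 23 1999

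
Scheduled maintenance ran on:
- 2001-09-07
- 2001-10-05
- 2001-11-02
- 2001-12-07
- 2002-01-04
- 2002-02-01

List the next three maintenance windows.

Gaps: 28, 28, 35, 28, 28 days — a mix of 28 and 35. Every date is a Friday.
Each is the 1st Friday of its month.
1st Friday of March 2002: 2002-03-01.
April 2002 — 1st Friday is 2002-04-05.
1st Friday of May 2002: 2002-05-03.

2002-03-01, 2002-04-05, 2002-05-03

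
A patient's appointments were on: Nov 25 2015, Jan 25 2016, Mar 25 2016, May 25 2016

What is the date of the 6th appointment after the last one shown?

May 25 2017

The day-of-month is always 25 (61, 60, 61 days between events).
So this recurs on the 25th of every 2 months.
July 2016: Jul 25 2016.
September 2016: Sep 25 2016.
Next: November 2016 → Nov 25 2016.
January 2017: Jan 25 2017.
Next: March 2017 → Mar 25 2017.
Next: May 2017 → May 25 2017.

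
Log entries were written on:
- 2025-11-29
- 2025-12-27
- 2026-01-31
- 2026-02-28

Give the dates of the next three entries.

2026-03-28, 2026-04-25, 2026-05-30

Every date is a Saturday; gaps 28, 35, 28 days.
Each is the last Saturday of its month (at least one falls on the 29th or later, ruling out '4th Saturday').
Last Saturday of March 2026: 2026-03-28.
Last Saturday of April 2026: 2026-04-25.
May 2026 ends with Saturday 2026-05-30.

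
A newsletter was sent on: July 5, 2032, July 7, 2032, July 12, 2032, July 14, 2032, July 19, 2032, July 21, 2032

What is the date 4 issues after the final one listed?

August 4, 2032

The gap pattern 2, 5, 2, 5, 2 repeats every 2 events.
These are the Mondays and Wednesdays of each week.
Next Monday: July 26, 2032.
Next Wednesday: July 28, 2032.
The following Monday is August 2, 2032.
The following Wednesday is August 4, 2032.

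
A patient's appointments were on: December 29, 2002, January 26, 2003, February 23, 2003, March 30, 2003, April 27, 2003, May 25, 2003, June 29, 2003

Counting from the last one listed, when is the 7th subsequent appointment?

January 25, 2004

Every date is a Sunday; gaps 28, 28, 35, 28, 28, 35 days.
Each is the last Sunday of its month (at least one falls on the 29th or later, ruling out '4th Sunday').
July 2003 ends with Sunday July 27, 2003.
August 2003 ends with Sunday August 31, 2003.
Last Sunday of September 2003: September 28, 2003.
Last Sunday of October 2003: October 26, 2003.
Last Sunday of November 2003: November 30, 2003.
Last Sunday of December 2003: December 28, 2003.
Last Sunday of January 2004: January 25, 2004.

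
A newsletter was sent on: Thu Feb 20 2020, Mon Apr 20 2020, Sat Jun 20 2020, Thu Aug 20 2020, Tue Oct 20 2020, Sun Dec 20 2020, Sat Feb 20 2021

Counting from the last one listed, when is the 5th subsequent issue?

Gaps: 60, 61, 61, 61, 61, 62 days — not constant. Every event is on the 20th of the month.
Pattern: the 20th of every 2 months.
April 2021: Tue Apr 20 2021.
June 2021: Sun Jun 20 2021.
Next: August 2021 → Fri Aug 20 2021.
October 2021: Wed Oct 20 2021.
Next: December 2021 → Mon Dec 20 2021.

Mon Dec 20 2021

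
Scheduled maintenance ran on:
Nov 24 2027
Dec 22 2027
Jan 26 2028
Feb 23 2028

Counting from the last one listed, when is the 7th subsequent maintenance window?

Sep 27 2028

All dates are Wednesdays, 28, 35, 28 days apart.
Specifically, the 4th Wednesday of each month.
March 2028 — 4th Wednesday is Mar 22 2028.
4th Wednesday of April 2028: Apr 26 2028.
May 2028 — 4th Wednesday is May 24 2028.
June 2028 — 4th Wednesday is Jun 28 2028.
July 2028 — 4th Wednesday is Jul 26 2028.
4th Wednesday of August 2028: Aug 23 2028.
4th Wednesday of September 2028: Sep 27 2028.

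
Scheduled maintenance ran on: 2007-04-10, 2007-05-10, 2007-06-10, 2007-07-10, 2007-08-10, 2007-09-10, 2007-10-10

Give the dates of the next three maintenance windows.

Gaps: 30, 31, 30, 31, 31, 30 days — not constant. Every event is on the 10th of the month.
Pattern: the 10th of each month.
November 2007: 2007-11-10.
December 2007: 2007-12-10.
Next: January 2008 → 2008-01-10.

2007-11-10, 2007-12-10, 2008-01-10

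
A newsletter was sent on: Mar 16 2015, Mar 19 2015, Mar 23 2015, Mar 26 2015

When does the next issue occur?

Mar 30 2015

Every event lands on a Monday or Thursday (gaps cycle 3, 4, 3).
So the schedule is: every Monday and Thursday.
The following Monday is Mar 30 2015.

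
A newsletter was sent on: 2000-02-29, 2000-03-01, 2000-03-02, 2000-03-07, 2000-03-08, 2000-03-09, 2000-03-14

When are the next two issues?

Gaps: 1, 1, 5, 1, 1, 5 days — not constant, but cyclic with period 3.
The events fall on every Tuesday, Wednesday and Thursday.
The following Wednesday is 2000-03-15.
The following Thursday is 2000-03-16.

2000-03-15, 2000-03-16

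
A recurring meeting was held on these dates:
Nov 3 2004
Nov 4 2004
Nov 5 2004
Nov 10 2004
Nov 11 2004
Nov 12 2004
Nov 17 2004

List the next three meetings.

Nov 18 2004, Nov 19 2004, Nov 24 2004

Every event lands on a Wednesday or Thursday or Friday (gaps cycle 1, 1, 5, 1, 1, 5).
So the schedule is: every Wednesday, Thursday and Friday.
The following Thursday is Nov 18 2004.
The following Friday is Nov 19 2004.
Next Wednesday: Nov 24 2004.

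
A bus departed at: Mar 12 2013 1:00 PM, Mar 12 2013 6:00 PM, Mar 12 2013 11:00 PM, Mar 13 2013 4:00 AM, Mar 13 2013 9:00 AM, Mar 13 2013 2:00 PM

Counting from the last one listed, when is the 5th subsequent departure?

Gaps: 5, 5, 5, 5, 5 hours — each event is 5 hours after the previous one.
Mar 13 2013 2:00 PM + 5 h = Mar 13 2013 7:00 PM.
Mar 13 2013 7:00 PM + 5 h = Mar 14 2013 12:00 AM.
Mar 14 2013 12:00 AM + 5 h = Mar 14 2013 5:00 AM.
Mar 14 2013 5:00 AM + 5 h = Mar 14 2013 10:00 AM.
Mar 14 2013 10:00 AM + 5 h = Mar 14 2013 3:00 PM.

Mar 14 2013 3:00 PM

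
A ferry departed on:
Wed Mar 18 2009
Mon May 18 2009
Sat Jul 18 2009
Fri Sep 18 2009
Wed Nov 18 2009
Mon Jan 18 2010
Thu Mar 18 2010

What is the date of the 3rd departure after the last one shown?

Sat Sep 18 2010

Each date is the 18th; the gaps (61, 61, 62, 61, 61, 59) track the month lengths.
The rule is the 18th of every 2 months.
Next: May 2010 → Tue May 18 2010.
July 2010: Sun Jul 18 2010.
September 2010: Sat Sep 18 2010.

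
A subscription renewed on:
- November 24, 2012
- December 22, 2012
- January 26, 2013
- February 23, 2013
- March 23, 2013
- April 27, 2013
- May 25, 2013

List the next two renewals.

June 22, 2013; July 27, 2013

Gaps: 28, 35, 28, 28, 35, 28 days — a mix of 28 and 35. Every date is a Saturday.
Each is the 4th Saturday of its month.
4th Saturday of June 2013: June 22, 2013.
4th Saturday of July 2013: July 27, 2013.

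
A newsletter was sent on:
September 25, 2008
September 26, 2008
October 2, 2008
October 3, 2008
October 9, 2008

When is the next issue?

October 10, 2008

The gap pattern 1, 6, 1, 6 repeats every 2 events.
These are the Thursdays and Fridays of each week.
The following Friday is October 10, 2008.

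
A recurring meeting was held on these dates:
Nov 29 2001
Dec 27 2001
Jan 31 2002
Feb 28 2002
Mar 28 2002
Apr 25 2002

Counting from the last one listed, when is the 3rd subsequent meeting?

Jul 25 2002

All Thursdays; the gaps (28, 35, 28, 28, 28) vary with month length.
This is the last Thursday of each month.
Last Thursday of May 2002: May 30 2002.
June 2002 ends with Thursday Jun 27 2002.
July 2002 ends with Thursday Jul 25 2002.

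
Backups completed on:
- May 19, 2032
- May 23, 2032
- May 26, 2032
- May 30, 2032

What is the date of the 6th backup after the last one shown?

June 20, 2032

The gap pattern 4, 3, 4 repeats every 2 events.
These are the Wednesdays and Sundays of each week.
Next Wednesday: June 2, 2032.
Next Sunday: June 6, 2032.
Next Wednesday: June 9, 2032.
Next Sunday: June 13, 2032.
The following Wednesday is June 16, 2032.
Next Sunday: June 20, 2032.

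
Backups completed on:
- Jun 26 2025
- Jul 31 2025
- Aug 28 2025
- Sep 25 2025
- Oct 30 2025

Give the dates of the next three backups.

Nov 27 2025, Dec 25 2025, Jan 29 2026

These are Thursdays with 35, 28, 28, 35-day gaps.
Each is the final Thursday of its month — Jul 31 2025 is past the 28th, so '4th Thursday' doesn't fit.
November 2025 ends with Thursday Nov 27 2025.
December 2025 ends with Thursday Dec 25 2025.
January 2026 ends with Thursday Jan 29 2026.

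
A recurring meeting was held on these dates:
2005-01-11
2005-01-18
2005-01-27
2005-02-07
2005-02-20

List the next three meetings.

2005-03-07, 2005-03-24, 2005-04-12

The spacing grows by 2 each time: 7, 9, 11, 13 days.
Next gap: 15 days. 2005-02-20 + 15 days = 2005-03-07.
Next gap: 17 days. 2005-03-07 + 17 days = 2005-03-24.
Next gap: 19 days. 2005-03-24 + 19 days = 2005-04-12.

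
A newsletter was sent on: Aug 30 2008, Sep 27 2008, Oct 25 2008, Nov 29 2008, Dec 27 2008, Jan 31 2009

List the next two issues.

Every date is a Saturday; gaps 28, 28, 35, 28, 35 days.
Each is the last Saturday of its month (at least one falls on the 29th or later, ruling out '4th Saturday').
February 2009 ends with Saturday Feb 28 2009.
Last Saturday of March 2009: Mar 28 2009.

Feb 28 2009, Mar 28 2009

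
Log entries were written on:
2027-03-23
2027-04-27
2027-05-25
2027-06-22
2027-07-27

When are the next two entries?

2027-08-24, 2027-09-28

All dates are Tuesdays, 35, 28, 28, 35 days apart.
Specifically, the 4th Tuesday of each month.
4th Tuesday of August 2027: 2027-08-24.
September 2027 — 4th Tuesday is 2027-09-28.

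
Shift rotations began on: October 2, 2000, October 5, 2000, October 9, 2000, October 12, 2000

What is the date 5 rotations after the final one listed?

Every event lands on a Monday or Thursday (gaps cycle 3, 4, 3).
So the schedule is: every Monday and Thursday.
The following Monday is October 16, 2000.
Next Thursday: October 19, 2000.
Next Monday: October 23, 2000.
The following Thursday is October 26, 2000.
The following Monday is October 30, 2000.

October 30, 2000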